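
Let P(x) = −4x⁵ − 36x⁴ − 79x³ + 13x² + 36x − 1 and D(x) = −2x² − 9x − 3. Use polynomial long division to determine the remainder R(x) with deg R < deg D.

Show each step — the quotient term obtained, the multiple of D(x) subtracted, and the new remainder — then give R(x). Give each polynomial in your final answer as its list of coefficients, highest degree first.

Step 1: lead(−4x⁵ − 36x⁴ − 79x³ + 13x² + 36x − 1) ÷ lead(D) = −4x⁵ ÷ −2x² = 2x³. Subtract (2x³)·D = −4x⁵ − 18x⁴ − 6x³. Remainder: −18x⁴ − 73x³ + 13x² + 36x − 1.
Step 2: lead(−18x⁴ − 73x³ + 13x² + 36x − 1) ÷ lead(D) = −18x⁴ ÷ −2x² = 9x². Subtract (9x²)·D = −18x⁴ − 81x³ − 27x². Remainder: 8x³ + 40x² + 36x − 1.
Step 3: lead(8x³ + 40x² + 36x − 1) ÷ lead(D) = 8x³ ÷ −2x² = −4x. Subtract (−4x)·D = 8x³ + 36x² + 12x. Remainder: 4x² + 24x − 1.
Step 4: lead(4x² + 24x − 1) ÷ lead(D) = 4x² ÷ −2x² = −2. Subtract (−2)·D = 4x² + 18x + 6. Remainder: 6x − 7.

R = [6, -7]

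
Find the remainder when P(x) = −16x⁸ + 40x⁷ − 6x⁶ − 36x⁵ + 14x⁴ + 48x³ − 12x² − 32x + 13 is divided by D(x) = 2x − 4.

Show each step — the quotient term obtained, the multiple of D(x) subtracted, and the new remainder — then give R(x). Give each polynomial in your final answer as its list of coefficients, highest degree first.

Step 1: lead(−16x⁸ + 40x⁷ − 6x⁶ − 36x⁵ + 14x⁴ + 48x³ − 12x² − 32x + 13) ÷ lead(D) = −16x⁸ ÷ 2x = −8x⁷. Subtract (−8x⁷)·D = −16x⁸ + 32x⁷. Remainder: 8x⁷ − 6x⁶ − 36x⁵ + 14x⁴ + 48x³ − 12x² − 32x + 13.
Step 2: lead(8x⁷ − 6x⁶ − 36x⁵ + 14x⁴ + 48x³ − 12x² − 32x + 13) ÷ lead(D) = 8x⁷ ÷ 2x = 4x⁶. Subtract (4x⁶)·D = 8x⁷ − 16x⁶. Remainder: 10x⁶ − 36x⁵ + 14x⁴ + 48x³ − 12x² − 32x + 13.
Step 3: lead(10x⁶ − 36x⁵ + 14x⁴ + 48x³ − 12x² − 32x + 13) ÷ lead(D) = 10x⁶ ÷ 2x = 5x⁵. Subtract (5x⁵)·D = 10x⁶ − 20x⁵. Remainder: −16x⁵ + 14x⁴ + 48x³ − 12x² − 32x + 13.
Step 4: lead(−16x⁵ + 14x⁴ + 48x³ − 12x² − 32x + 13) ÷ lead(D) = −16x⁵ ÷ 2x = −8x⁴. Subtract (−8x⁴)·D = −16x⁵ + 32x⁴. Remainder: −18x⁴ + 48x³ − 12x² − 32x + 13.
Step 5: lead(−18x⁴ + 48x³ − 12x² − 32x + 13) ÷ lead(D) = −18x⁴ ÷ 2x = −9x³. Subtract (−9x³)·D = −18x⁴ + 36x³. Remainder: 12x³ − 12x² − 32x + 13.
Step 6: lead(12x³ − 12x² − 32x + 13) ÷ lead(D) = 12x³ ÷ 2x = 6x². Subtract (6x²)·D = 12x³ − 24x². Remainder: 12x² − 32x + 13.
Step 7: lead(12x² − 32x + 13) ÷ lead(D) = 12x² ÷ 2x = 6x. Subtract (6x)·D = 12x² − 24x. Remainder: −8x + 13.
Step 8: lead(−8x + 13) ÷ lead(D) = −8x ÷ 2x = −4. Subtract (−4)·D = −8x + 16. Remainder: −3.

R = [-3]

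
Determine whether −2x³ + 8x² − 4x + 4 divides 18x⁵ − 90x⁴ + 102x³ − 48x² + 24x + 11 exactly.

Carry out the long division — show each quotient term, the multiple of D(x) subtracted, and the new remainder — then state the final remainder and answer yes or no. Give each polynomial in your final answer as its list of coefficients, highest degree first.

Step 1: lead(18x⁵ − 90x⁴ + 102x³ − 48x² + 24x + 11) ÷ lead(D) = 18x⁵ ÷ −2x³ = −9x². Subtract (−9x²)·D = 18x⁵ − 72x⁴ + 36x³ − 36x². Remainder: −18x⁴ + 66x³ − 12x² + 24x + 11.
Step 2: lead(−18x⁴ + 66x³ − 12x² + 24x + 11) ÷ lead(D) = −18x⁴ ÷ −2x³ = 9x. Subtract (9x)·D = −18x⁴ + 72x³ − 36x² + 36x. Remainder: −6x³ + 24x² − 12x + 11.
Step 3: lead(−6x³ + 24x² − 12x + 11) ÷ lead(D) = −6x³ ÷ −2x³ = 3. Subtract (3)·D = −6x³ + 24x² − 12x + 12. Remainder: −1.

R = [-1], so D(x) is not a factor of P(x). no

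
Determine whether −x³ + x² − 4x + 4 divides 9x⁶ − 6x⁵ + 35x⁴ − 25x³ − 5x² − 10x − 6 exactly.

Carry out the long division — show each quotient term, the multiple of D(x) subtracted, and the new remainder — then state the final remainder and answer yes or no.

Step 1: lead(9x⁶ − 6x⁵ + 35x⁴ − 25x³ − 5x² − 10x − 6) ÷ lead(D) = 9x⁶ ÷ −x³ = −9x³. Subtract (−9x³)·D = 9x⁶ − 9x⁵ + 36x⁴ − 36x³. Remainder: 3x⁵ − x⁴ + 11x³ − 5x² − 10x − 6.
Step 2: lead(3x⁵ − x⁴ + 11x³ − 5x² − 10x − 6) ÷ lead(D) = 3x⁵ ÷ −x³ = −3x². Subtract (−3x²)·D = 3x⁵ − 3x⁴ + 12x³ − 12x². Remainder: 2x⁴ − x³ + 7x² − 10x − 6.
Step 3: lead(2x⁴ − x³ + 7x² − 10x − 6) ÷ lead(D) = 2x⁴ ÷ −x³ = −2x. Subtract (−2x)·D = 2x⁴ − 2x³ + 8x² − 8x. Remainder: x³ − x² − 2x − 6.
Step 4: lead(x³ − x² − 2x − 6) ÷ lead(D) = x³ ÷ −x³ = −1. Subtract (−1)·D = x³ − x² + 4x − 4. Remainder: −6x − 2.

R(x) = −6x − 2, so D(x) is not a factor of P(x). no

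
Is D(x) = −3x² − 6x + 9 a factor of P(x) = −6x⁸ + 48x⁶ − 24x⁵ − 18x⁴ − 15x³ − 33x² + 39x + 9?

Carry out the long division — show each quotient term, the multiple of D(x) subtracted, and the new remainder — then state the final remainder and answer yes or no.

Step 1: lead(−6x⁸ + 48x⁶ − 24x⁵ − 18x⁴ − 15x³ − 33x² + 39x + 9) ÷ lead(D) = −6x⁸ ÷ −3x² = 2x⁶. Subtract (2x⁶)·D = −6x⁸ − 12x⁷ + 18x⁶. Remainder: 12x⁷ + 30x⁶ − 24x⁵ − 18x⁴ − 15x³ − 33x² + 39x + 9.
Step 2: lead(12x⁷ + 30x⁶ − 24x⁵ − 18x⁴ − 15x³ − 33x² + 39x + 9) ÷ lead(D) = 12x⁷ ÷ −3x² = −4x⁵. Subtract (−4x⁵)·D = 12x⁷ + 24x⁶ − 36x⁵. Remainder: 6x⁶ + 12x⁵ − 18x⁴ − 15x³ − 33x² + 39x + 9.
Step 3: lead(6x⁶ + 12x⁵ − 18x⁴ − 15x³ − 33x² + 39x + 9) ÷ lead(D) = 6x⁶ ÷ −3x² = −2x⁴. Subtract (−2x⁴)·D = 6x⁶ + 12x⁵ − 18x⁴. Remainder: −15x³ − 33x² + 39x + 9.
Step 4: lead(−15x³ − 33x² + 39x + 9) ÷ lead(D) = −15x³ ÷ −3x² = 5x. Subtract (5x)·D = −15x³ − 30x² + 45x. Remainder: −3x² − 6x + 9.
Step 5: lead(−3x² − 6x + 9) ÷ lead(D) = −3x² ÷ −3x² = 1. Subtract (1)·D = −3x² − 6x + 9. Remainder: 0.

R(x) = 0, so D(x) is a factor of P(x). yes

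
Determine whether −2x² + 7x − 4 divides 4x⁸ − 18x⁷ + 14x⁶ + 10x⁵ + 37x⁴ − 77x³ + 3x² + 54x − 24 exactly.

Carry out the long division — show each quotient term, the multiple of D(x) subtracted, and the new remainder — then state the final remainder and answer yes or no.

Step 1: lead(4x⁸ − 18x⁷ + 14x⁶ + 10x⁵ + 37x⁴ − 77x³ + 3x² + 54x − 24) ÷ lead(D) = 4x⁸ ÷ −2x² = −2x⁶. Subtract (−2x⁶)·D = 4x⁸ − 14x⁷ + 8x⁶. Remainder: −4x⁷ + 6x⁶ + 10x⁵ + 37x⁴ − 77x³ + 3x² + 54x − 24.
Step 2: lead(−4x⁷ + 6x⁶ + 10x⁵ + 37x⁴ − 77x³ + 3x² + 54x − 24) ÷ lead(D) = −4x⁷ ÷ −2x² = 2x⁵. Subtract (2x⁵)·D = −4x⁷ + 14x⁶ − 8x⁵. Remainder: −8x⁶ + 18x⁵ + 37x⁴ − 77x³ + 3x² + 54x − 24.
Step 3: lead(−8x⁶ + 18x⁵ + 37x⁴ − 77x³ + 3x² + 54x − 24) ÷ lead(D) = −8x⁶ ÷ −2x² = 4x⁴. Subtract (4x⁴)·D = −8x⁶ + 28x⁵ − 16x⁴. Remainder: −10x⁵ + 53x⁴ − 77x³ + 3x² + 54x − 24.
Step 4: lead(−10x⁵ + 53x⁴ − 77x³ + 3x² + 54x − 24) ÷ lead(D) = −10x⁵ ÷ −2x² = 5x³. Subtract (5x³)·D = −10x⁵ + 35x⁴ − 20x³. Remainder: 18x⁴ − 57x³ + 3x² + 54x − 24.
Step 5: lead(18x⁴ − 57x³ + 3x² + 54x − 24) ÷ lead(D) = 18x⁴ ÷ −2x² = −9x². Subtract (−9x²)·D = 18x⁴ − 63x³ + 36x². Remainder: 6x³ − 33x² + 54x − 24.
Step 6: lead(6x³ − 33x² + 54x − 24) ÷ lead(D) = 6x³ ÷ −2x² = −3x. Subtract (−3x)·D = 6x³ − 21x² + 12x. Remainder: −12x² + 42x − 24.
Step 7: lead(−12x² + 42x − 24) ÷ lead(D) = −12x² ÷ −2x² = 6. Subtract (6)·D = −12x² + 42x − 24. Remainder: 0.

R(x) = 0, so D(x) is a factor of P(x). yes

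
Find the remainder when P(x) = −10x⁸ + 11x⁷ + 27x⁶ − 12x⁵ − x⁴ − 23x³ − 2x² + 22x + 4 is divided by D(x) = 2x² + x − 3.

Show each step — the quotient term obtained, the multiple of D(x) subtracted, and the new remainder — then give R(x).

R(x) = 9x + 7

Step 1: lead(−10x⁸ + 11x⁷ + 27x⁶ − 12x⁵ − x⁴ − 23x³ − 2x² + 22x + 4) ÷ lead(D) = −10x⁸ ÷ 2x² = −5x⁶. Subtract (−5x⁶)·D = −10x⁸ − 5x⁷ + 15x⁶. Remainder: 16x⁷ + 12x⁶ − 12x⁵ − x⁴ − 23x³ − 2x² + 22x + 4.
Step 2: lead(16x⁷ + 12x⁶ − 12x⁵ − x⁴ − 23x³ − 2x² + 22x + 4) ÷ lead(D) = 16x⁷ ÷ 2x² = 8x⁵. Subtract (8x⁵)·D = 16x⁷ + 8x⁶ − 24x⁵. Remainder: 4x⁶ + 12x⁵ − x⁴ − 23x³ − 2x² + 22x + 4.
Step 3: lead(4x⁶ + 12x⁵ − x⁴ − 23x³ − 2x² + 22x + 4) ÷ lead(D) = 4x⁶ ÷ 2x² = 2x⁴. Subtract (2x⁴)·D = 4x⁶ + 2x⁵ − 6x⁴. Remainder: 10x⁵ + 5x⁴ − 23x³ − 2x² + 22x + 4.
Step 4: lead(10x⁵ + 5x⁴ − 23x³ − 2x² + 22x + 4) ÷ lead(D) = 10x⁵ ÷ 2x² = 5x³. Subtract (5x³)·D = 10x⁵ + 5x⁴ − 15x³. Remainder: −8x³ − 2x² + 22x + 4.
Step 5: lead(−8x³ − 2x² + 22x + 4) ÷ lead(D) = −8x³ ÷ 2x² = −4x. Subtract (−4x)·D = −8x³ − 4x² + 12x. Remainder: 2x² + 10x + 4.
Step 6: lead(2x² + 10x + 4) ÷ lead(D) = 2x² ÷ 2x² = 1. Subtract (1)·D = 2x² + x − 3. Remainder: 9x + 7.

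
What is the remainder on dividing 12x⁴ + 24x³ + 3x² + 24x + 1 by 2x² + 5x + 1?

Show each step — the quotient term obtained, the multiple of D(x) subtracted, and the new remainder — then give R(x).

Step 1: lead(12x⁴ + 24x³ + 3x² + 24x + 1) ÷ lead(D) = 12x⁴ ÷ 2x² = 6x². Subtract (6x²)·D = 12x⁴ + 30x³ + 6x². Remainder: −6x³ − 3x² + 24x + 1.
Step 2: lead(−6x³ − 3x² + 24x + 1) ÷ lead(D) = −6x³ ÷ 2x² = −3x. Subtract (−3x)·D = −6x³ − 15x² − 3x. Remainder: 12x² + 27x + 1.
Step 3: lead(12x² + 27x + 1) ÷ lead(D) = 12x² ÷ 2x² = 6. Subtract (6)·D = 12x² + 30x + 6. Remainder: −3x − 5.

R(x) = −3x − 5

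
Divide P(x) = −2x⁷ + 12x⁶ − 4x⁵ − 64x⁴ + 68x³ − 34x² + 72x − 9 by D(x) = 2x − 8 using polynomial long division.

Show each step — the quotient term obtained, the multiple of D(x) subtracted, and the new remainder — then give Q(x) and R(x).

Step 1: lead(−2x⁷ + 12x⁶ − 4x⁵ − 64x⁴ + 68x³ − 34x² + 72x − 9) ÷ lead(D) = −2x⁷ ÷ 2x = −x⁶. Subtract (−x⁶)·D = −2x⁷ + 8x⁶. Remainder: 4x⁶ − 4x⁵ − 64x⁴ + 68x³ − 34x² + 72x − 9.
Step 2: lead(4x⁶ − 4x⁵ − 64x⁴ + 68x³ − 34x² + 72x − 9) ÷ lead(D) = 4x⁶ ÷ 2x = 2x⁵. Subtract (2x⁵)·D = 4x⁶ − 16x⁵. Remainder: 12x⁵ − 64x⁴ + 68x³ − 34x² + 72x − 9.
Step 3: lead(12x⁵ − 64x⁴ + 68x³ − 34x² + 72x − 9) ÷ lead(D) = 12x⁵ ÷ 2x = 6x⁴. Subtract (6x⁴)·D = 12x⁵ − 48x⁴. Remainder: −16x⁴ + 68x³ − 34x² + 72x − 9.
Step 4: lead(−16x⁴ + 68x³ − 34x² + 72x − 9) ÷ lead(D) = −16x⁴ ÷ 2x = −8x³. Subtract (−8x³)·D = −16x⁴ + 64x³. Remainder: 4x³ − 34x² + 72x − 9.
Step 5: lead(4x³ − 34x² + 72x − 9) ÷ lead(D) = 4x³ ÷ 2x = 2x². Subtract (2x²)·D = 4x³ − 16x². Remainder: −18x² + 72x − 9.
Step 6: lead(−18x² + 72x − 9) ÷ lead(D) = −18x² ÷ 2x = −9x. Subtract (−9x)·D = −18x² + 72x. Remainder: −9.

Q(x) = −x⁶ + 2x⁵ + 6x⁴ − 8x³ + 2x² − 9x; R(x) = −9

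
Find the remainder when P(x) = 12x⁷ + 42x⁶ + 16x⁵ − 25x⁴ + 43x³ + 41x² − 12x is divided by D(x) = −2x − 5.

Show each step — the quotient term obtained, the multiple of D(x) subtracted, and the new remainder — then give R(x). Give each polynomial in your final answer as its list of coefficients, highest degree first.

R = [5]

Step 1: lead(12x⁷ + 42x⁶ + 16x⁵ − 25x⁴ + 43x³ + 41x² − 12x) ÷ lead(D) = 12x⁷ ÷ −2x = −6x⁶. Subtract (−6x⁶)·D = 12x⁷ + 30x⁶. Remainder: 12x⁶ + 16x⁵ − 25x⁴ + 43x³ + 41x² − 12x.
Step 2: lead(12x⁶ + 16x⁵ − 25x⁴ + 43x³ + 41x² − 12x) ÷ lead(D) = 12x⁶ ÷ −2x = −6x⁵. Subtract (−6x⁵)·D = 12x⁶ + 30x⁵. Remainder: −14x⁵ − 25x⁴ + 43x³ + 41x² − 12x.
Step 3: lead(−14x⁵ − 25x⁴ + 43x³ + 41x² − 12x) ÷ lead(D) = −14x⁵ ÷ −2x = 7x⁴. Subtract (7x⁴)·D = −14x⁵ − 35x⁴. Remainder: 10x⁴ + 43x³ + 41x² − 12x.
Step 4: lead(10x⁴ + 43x³ + 41x² − 12x) ÷ lead(D) = 10x⁴ ÷ −2x = −5x³. Subtract (−5x³)·D = 10x⁴ + 25x³. Remainder: 18x³ + 41x² − 12x.
Step 5: lead(18x³ + 41x² − 12x) ÷ lead(D) = 18x³ ÷ −2x = −9x². Subtract (−9x²)·D = 18x³ + 45x². Remainder: −4x² − 12x.
Step 6: lead(−4x² − 12x) ÷ lead(D) = −4x² ÷ −2x = 2x. Subtract (2x)·D = −4x² − 10x. Remainder: −2x.
Step 7: lead(−2x) ÷ lead(D) = −2x ÷ −2x = 1. Subtract (1)·D = −2x − 5. Remainder: 5.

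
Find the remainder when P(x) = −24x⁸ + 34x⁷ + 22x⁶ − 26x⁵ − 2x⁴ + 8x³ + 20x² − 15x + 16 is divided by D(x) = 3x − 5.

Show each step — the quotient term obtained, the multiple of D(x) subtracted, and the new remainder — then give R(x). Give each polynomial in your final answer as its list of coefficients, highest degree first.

Step 1: lead(−24x⁸ + 34x⁷ + 22x⁶ − 26x⁵ − 2x⁴ + 8x³ + 20x² − 15x + 16) ÷ lead(D) = −24x⁸ ÷ 3x = −8x⁷. Subtract (−8x⁷)·D = −24x⁸ + 40x⁷. Remainder: −6x⁷ + 22x⁶ − 26x⁵ − 2x⁴ + 8x³ + 20x² − 15x + 16.
Step 2: lead(−6x⁷ + 22x⁶ − 26x⁵ − 2x⁴ + 8x³ + 20x² − 15x + 16) ÷ lead(D) = −6x⁷ ÷ 3x = −2x⁶. Subtract (−2x⁶)·D = −6x⁷ + 10x⁶. Remainder: 12x⁶ − 26x⁵ − 2x⁴ + 8x³ + 20x² − 15x + 16.
Step 3: lead(12x⁶ − 26x⁵ − 2x⁴ + 8x³ + 20x² − 15x + 16) ÷ lead(D) = 12x⁶ ÷ 3x = 4x⁵. Subtract (4x⁵)·D = 12x⁶ − 20x⁵. Remainder: −6x⁵ − 2x⁴ + 8x³ + 20x² − 15x + 16.
Step 4: lead(−6x⁵ − 2x⁴ + 8x³ + 20x² − 15x + 16) ÷ lead(D) = −6x⁵ ÷ 3x = −2x⁴. Subtract (−2x⁴)·D = −6x⁵ + 10x⁴. Remainder: −12x⁴ + 8x³ + 20x² − 15x + 16.
Step 5: lead(−12x⁴ + 8x³ + 20x² − 15x + 16) ÷ lead(D) = −12x⁴ ÷ 3x = −4x³. Subtract (−4x³)·D = −12x⁴ + 20x³. Remainder: −12x³ + 20x² − 15x + 16.
Step 6: lead(−12x³ + 20x² − 15x + 16) ÷ lead(D) = −12x³ ÷ 3x = −4x². Subtract (−4x²)·D = −12x³ + 20x². Remainder: −15x + 16.
Step 7: lead(−15x + 16) ÷ lead(D) = −15x ÷ 3x = −5. Subtract (−5)·D = −15x + 25. Remainder: −9.

R = [-9]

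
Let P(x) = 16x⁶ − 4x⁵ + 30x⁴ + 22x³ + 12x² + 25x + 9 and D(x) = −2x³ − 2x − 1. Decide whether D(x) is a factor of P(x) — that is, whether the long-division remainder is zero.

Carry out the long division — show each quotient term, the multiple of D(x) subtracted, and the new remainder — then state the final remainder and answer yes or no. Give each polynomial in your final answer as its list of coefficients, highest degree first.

R = [0], so D(x) is a factor of P(x). yes

Step 1: lead(16x⁶ − 4x⁵ + 30x⁴ + 22x³ + 12x² + 25x + 9) ÷ lead(D) = 16x⁶ ÷ −2x³ = −8x³. Subtract (−8x³)·D = 16x⁶ + 16x⁴ + 8x³. Remainder: −4x⁵ + 14x⁴ + 14x³ + 12x² + 25x + 9.
Step 2: lead(−4x⁵ + 14x⁴ + 14x³ + 12x² + 25x + 9) ÷ lead(D) = −4x⁵ ÷ −2x³ = 2x². Subtract (2x²)·D = −4x⁵ − 4x³ − 2x². Remainder: 14x⁴ + 18x³ + 14x² + 25x + 9.
Step 3: lead(14x⁴ + 18x³ + 14x² + 25x + 9) ÷ lead(D) = 14x⁴ ÷ −2x³ = −7x. Subtract (−7x)·D = 14x⁴ + 14x² + 7x. Remainder: 18x³ + 18x + 9.
Step 4: lead(18x³ + 18x + 9) ÷ lead(D) = 18x³ ÷ −2x³ = −9. Subtract (−9)·D = 18x³ + 18x + 9. Remainder: 0.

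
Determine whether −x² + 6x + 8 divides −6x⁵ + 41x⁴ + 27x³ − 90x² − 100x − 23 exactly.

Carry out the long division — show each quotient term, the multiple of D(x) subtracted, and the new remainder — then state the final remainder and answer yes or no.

R(x) = −4x + 9, so D(x) is not a factor of P(x). no

Step 1: lead(−6x⁵ + 41x⁴ + 27x³ − 90x² − 100x − 23) ÷ lead(D) = −6x⁵ ÷ −x² = 6x³. Subtract (6x³)·D = −6x⁵ + 36x⁴ + 48x³. Remainder: 5x⁴ − 21x³ − 90x² − 100x − 23.
Step 2: lead(5x⁴ − 21x³ − 90x² − 100x − 23) ÷ lead(D) = 5x⁴ ÷ −x² = −5x². Subtract (−5x²)·D = 5x⁴ − 30x³ − 40x². Remainder: 9x³ − 50x² − 100x − 23.
Step 3: lead(9x³ − 50x² − 100x − 23) ÷ lead(D) = 9x³ ÷ −x² = −9x. Subtract (−9x)·D = 9x³ − 54x² − 72x. Remainder: 4x² − 28x − 23.
Step 4: lead(4x² − 28x − 23) ÷ lead(D) = 4x² ÷ −x² = −4. Subtract (−4)·D = 4x² − 24x − 32. Remainder: −4x + 9.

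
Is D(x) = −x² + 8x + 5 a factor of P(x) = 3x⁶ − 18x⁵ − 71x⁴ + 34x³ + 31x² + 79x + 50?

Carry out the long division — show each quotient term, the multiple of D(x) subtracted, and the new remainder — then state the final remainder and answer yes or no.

Step 1: lead(3x⁶ − 18x⁵ − 71x⁴ + 34x³ + 31x² + 79x + 50) ÷ lead(D) = 3x⁶ ÷ −x² = −3x⁴. Subtract (−3x⁴)·D = 3x⁶ − 24x⁵ − 15x⁴. Remainder: 6x⁵ − 56x⁴ + 34x³ + 31x² + 79x + 50.
Step 2: lead(6x⁵ − 56x⁴ + 34x³ + 31x² + 79x + 50) ÷ lead(D) = 6x⁵ ÷ −x² = −6x³. Subtract (−6x³)·D = 6x⁵ − 48x⁴ − 30x³. Remainder: −8x⁴ + 64x³ + 31x² + 79x + 50.
Step 3: lead(−8x⁴ + 64x³ + 31x² + 79x + 50) ÷ lead(D) = −8x⁴ ÷ −x² = 8x². Subtract (8x²)·D = −8x⁴ + 64x³ + 40x². Remainder: −9x² + 79x + 50.
Step 4: lead(−9x² + 79x + 50) ÷ lead(D) = −9x² ÷ −x² = 9. Subtract (9)·D = −9x² + 72x + 45. Remainder: 7x + 5.

R(x) = 7x + 5, so D(x) is not a factor of P(x). no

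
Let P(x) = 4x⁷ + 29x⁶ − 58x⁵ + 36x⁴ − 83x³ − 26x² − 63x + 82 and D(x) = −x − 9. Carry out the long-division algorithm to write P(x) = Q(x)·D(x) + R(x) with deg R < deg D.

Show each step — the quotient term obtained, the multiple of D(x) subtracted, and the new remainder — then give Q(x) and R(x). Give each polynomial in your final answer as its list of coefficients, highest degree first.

Step 1: lead(4x⁷ + 29x⁶ − 58x⁵ + 36x⁴ − 83x³ − 26x² − 63x + 82) ÷ lead(D) = 4x⁷ ÷ −x = −4x⁶. Subtract (−4x⁶)·D = 4x⁷ + 36x⁶. Remainder: −7x⁶ − 58x⁵ + 36x⁴ − 83x³ − 26x² − 63x + 82.
Step 2: lead(−7x⁶ − 58x⁵ + 36x⁴ − 83x³ − 26x² − 63x + 82) ÷ lead(D) = −7x⁶ ÷ −x = 7x⁵. Subtract (7x⁵)·D = −7x⁶ − 63x⁵. Remainder: 5x⁵ + 36x⁴ − 83x³ − 26x² − 63x + 82.
Step 3: lead(5x⁵ + 36x⁴ − 83x³ − 26x² − 63x + 82) ÷ lead(D) = 5x⁵ ÷ −x = −5x⁴. Subtract (−5x⁴)·D = 5x⁵ + 45x⁴. Remainder: −9x⁴ − 83x³ − 26x² − 63x + 82.
Step 4: lead(−9x⁴ − 83x³ − 26x² − 63x + 82) ÷ lead(D) = −9x⁴ ÷ −x = 9x³. Subtract (9x³)·D = −9x⁴ − 81x³. Remainder: −2x³ − 26x² − 63x + 82.
Step 5: lead(−2x³ − 26x² − 63x + 82) ÷ lead(D) = −2x³ ÷ −x = 2x². Subtract (2x²)·D = −2x³ − 18x². Remainder: −8x² − 63x + 82.
Step 6: lead(−8x² − 63x + 82) ÷ lead(D) = −8x² ÷ −x = 8x. Subtract (8x)·D = −8x² − 72x. Remainder: 9x + 82.
Step 7: lead(9x + 82) ÷ lead(D) = 9x ÷ −x = −9. Subtract (−9)·D = 9x + 81. Remainder: 1.

Q = [-4, 7, -5, 9, 2, 8, -9]; R = [1]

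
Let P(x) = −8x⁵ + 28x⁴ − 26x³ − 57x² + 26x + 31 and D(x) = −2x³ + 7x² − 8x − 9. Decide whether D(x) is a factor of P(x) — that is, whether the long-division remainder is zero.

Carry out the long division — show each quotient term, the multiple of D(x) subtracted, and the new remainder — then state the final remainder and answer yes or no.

R(x) = 2x + 4, so D(x) is not a factor of P(x). no

Step 1: lead(−8x⁵ + 28x⁴ − 26x³ − 57x² + 26x + 31) ÷ lead(D) = −8x⁵ ÷ −2x³ = 4x². Subtract (4x²)·D = −8x⁵ + 28x⁴ − 32x³ − 36x². Remainder: 6x³ − 21x² + 26x + 31.
Step 2: lead(6x³ − 21x² + 26x + 31) ÷ lead(D) = 6x³ ÷ −2x³ = −3. Subtract (−3)·D = 6x³ − 21x² + 24x + 27. Remainder: 2x + 4.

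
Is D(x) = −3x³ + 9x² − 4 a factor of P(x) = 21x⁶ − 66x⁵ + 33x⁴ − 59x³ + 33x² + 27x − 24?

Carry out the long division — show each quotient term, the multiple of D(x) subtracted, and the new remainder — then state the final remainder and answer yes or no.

R(x) = −8x² − 5x − 4, so D(x) is not a factor of P(x). no

Step 1: lead(21x⁶ − 66x⁵ + 33x⁴ − 59x³ + 33x² + 27x − 24) ÷ lead(D) = 21x⁶ ÷ −3x³ = −7x³. Subtract (−7x³)·D = 21x⁶ − 63x⁵ + 28x³. Remainder: −3x⁵ + 33x⁴ − 87x³ + 33x² + 27x − 24.
Step 2: lead(−3x⁵ + 33x⁴ − 87x³ + 33x² + 27x − 24) ÷ lead(D) = −3x⁵ ÷ −3x³ = x². Subtract (x²)·D = −3x⁵ + 9x⁴ − 4x². Remainder: 24x⁴ − 87x³ + 37x² + 27x − 24.
Step 3: lead(24x⁴ − 87x³ + 37x² + 27x − 24) ÷ lead(D) = 24x⁴ ÷ −3x³ = −8x. Subtract (−8x)·D = 24x⁴ − 72x³ + 32x. Remainder: −15x³ + 37x² − 5x − 24.
Step 4: lead(−15x³ + 37x² − 5x − 24) ÷ lead(D) = −15x³ ÷ −3x³ = 5. Subtract (5)·D = −15x³ + 45x² − 20. Remainder: −8x² − 5x − 4.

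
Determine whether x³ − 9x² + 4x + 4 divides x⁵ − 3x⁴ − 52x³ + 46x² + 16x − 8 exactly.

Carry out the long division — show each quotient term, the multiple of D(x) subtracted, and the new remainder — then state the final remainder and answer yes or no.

Step 1: lead(x⁵ − 3x⁴ − 52x³ + 46x² + 16x − 8) ÷ lead(D) = x⁵ ÷ x³ = x². Subtract (x²)·D = x⁵ − 9x⁴ + 4x³ + 4x². Remainder: 6x⁴ − 56x³ + 42x² + 16x − 8.
Step 2: lead(6x⁴ − 56x³ + 42x² + 16x − 8) ÷ lead(D) = 6x⁴ ÷ x³ = 6x. Subtract (6x)·D = 6x⁴ − 54x³ + 24x² + 24x. Remainder: −2x³ + 18x² − 8x − 8.
Step 3: lead(−2x³ + 18x² − 8x − 8) ÷ lead(D) = −2x³ ÷ x³ = −2. Subtract (−2)·D = −2x³ + 18x² − 8x − 8. Remainder: 0.

R(x) = 0, so D(x) is a factor of P(x). yes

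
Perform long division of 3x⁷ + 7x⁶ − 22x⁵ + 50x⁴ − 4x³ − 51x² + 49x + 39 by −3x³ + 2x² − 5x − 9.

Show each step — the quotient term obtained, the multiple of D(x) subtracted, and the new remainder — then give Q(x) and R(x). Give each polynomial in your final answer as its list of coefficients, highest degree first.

Step 1: lead(3x⁷ + 7x⁶ − 22x⁵ + 50x⁴ − 4x³ − 51x² + 49x + 39) ÷ lead(D) = 3x⁷ ÷ −3x³ = −x⁴. Subtract (−x⁴)·D = 3x⁷ − 2x⁶ + 5x⁵ + 9x⁴. Remainder: 9x⁶ − 27x⁵ + 41x⁴ − 4x³ − 51x² + 49x + 39.
Step 2: lead(9x⁶ − 27x⁵ + 41x⁴ − 4x³ − 51x² + 49x + 39) ÷ lead(D) = 9x⁶ ÷ −3x³ = −3x³. Subtract (−3x³)·D = 9x⁶ − 6x⁵ + 15x⁴ + 27x³. Remainder: −21x⁵ + 26x⁴ − 31x³ − 51x² + 49x + 39.
Step 3: lead(−21x⁵ + 26x⁴ − 31x³ − 51x² + 49x + 39) ÷ lead(D) = −21x⁵ ÷ −3x³ = 7x². Subtract (7x²)·D = −21x⁵ + 14x⁴ − 35x³ − 63x². Remainder: 12x⁴ + 4x³ + 12x² + 49x + 39.
Step 4: lead(12x⁴ + 4x³ + 12x² + 49x + 39) ÷ lead(D) = 12x⁴ ÷ −3x³ = −4x. Subtract (−4x)·D = 12x⁴ − 8x³ + 20x² + 36x. Remainder: 12x³ − 8x² + 13x + 39.
Step 5: lead(12x³ − 8x² + 13x + 39) ÷ lead(D) = 12x³ ÷ −3x³ = −4. Subtract (−4)·D = 12x³ − 8x² + 20x + 36. Remainder: −7x + 3.

Q = [-1, -3, 7, -4, -4]; R = [-7, 3]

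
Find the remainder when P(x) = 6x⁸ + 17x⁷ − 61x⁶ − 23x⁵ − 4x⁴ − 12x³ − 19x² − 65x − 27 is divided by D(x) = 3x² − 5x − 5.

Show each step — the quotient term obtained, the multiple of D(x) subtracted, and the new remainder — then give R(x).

R(x) = 8

Step 1: lead(6x⁸ + 17x⁷ − 61x⁶ − 23x⁵ − 4x⁴ − 12x³ − 19x² − 65x − 27) ÷ lead(D) = 6x⁸ ÷ 3x² = 2x⁶. Subtract (2x⁶)·D = 6x⁸ − 10x⁷ − 10x⁶. Remainder: 27x⁷ − 51x⁶ − 23x⁵ − 4x⁴ − 12x³ − 19x² − 65x − 27.
Step 2: lead(27x⁷ − 51x⁶ − 23x⁵ − 4x⁴ − 12x³ − 19x² − 65x − 27) ÷ lead(D) = 27x⁷ ÷ 3x² = 9x⁵. Subtract (9x⁵)·D = 27x⁷ − 45x⁶ − 45x⁵. Remainder: −6x⁶ + 22x⁵ − 4x⁴ − 12x³ − 19x² − 65x − 27.
Step 3: lead(−6x⁶ + 22x⁵ − 4x⁴ − 12x³ − 19x² − 65x − 27) ÷ lead(D) = −6x⁶ ÷ 3x² = −2x⁴. Subtract (−2x⁴)·D = −6x⁶ + 10x⁵ + 10x⁴. Remainder: 12x⁵ − 14x⁴ − 12x³ − 19x² − 65x − 27.
Step 4: lead(12x⁵ − 14x⁴ − 12x³ − 19x² − 65x − 27) ÷ lead(D) = 12x⁵ ÷ 3x² = 4x³. Subtract (4x³)·D = 12x⁵ − 20x⁴ − 20x³. Remainder: 6x⁴ + 8x³ − 19x² − 65x − 27.
Step 5: lead(6x⁴ + 8x³ − 19x² − 65x − 27) ÷ lead(D) = 6x⁴ ÷ 3x² = 2x². Subtract (2x²)·D = 6x⁴ − 10x³ − 10x². Remainder: 18x³ − 9x² − 65x − 27.
Step 6: lead(18x³ − 9x² − 65x − 27) ÷ lead(D) = 18x³ ÷ 3x² = 6x. Subtract (6x)·D = 18x³ − 30x² − 30x. Remainder: 21x² − 35x − 27.
Step 7: lead(21x² − 35x − 27) ÷ lead(D) = 21x² ÷ 3x² = 7. Subtract (7)·D = 21x² − 35x − 35. Remainder: 8.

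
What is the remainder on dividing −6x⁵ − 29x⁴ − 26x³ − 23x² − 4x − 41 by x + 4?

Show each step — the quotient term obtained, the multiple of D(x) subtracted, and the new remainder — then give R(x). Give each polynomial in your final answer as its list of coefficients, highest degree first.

R = [-9]

Step 1: lead(−6x⁵ − 29x⁴ − 26x³ − 23x² − 4x − 41) ÷ lead(D) = −6x⁵ ÷ x = −6x⁴. Subtract (−6x⁴)·D = −6x⁵ − 24x⁴. Remainder: −5x⁴ − 26x³ − 23x² − 4x − 41.
Step 2: lead(−5x⁴ − 26x³ − 23x² − 4x − 41) ÷ lead(D) = −5x⁴ ÷ x = −5x³. Subtract (−5x³)·D = −5x⁴ − 20x³. Remainder: −6x³ − 23x² − 4x − 41.
Step 3: lead(−6x³ − 23x² − 4x − 41) ÷ lead(D) = −6x³ ÷ x = −6x². Subtract (−6x²)·D = −6x³ − 24x². Remainder: x² − 4x − 41.
Step 4: lead(x² − 4x − 41) ÷ lead(D) = x² ÷ x = x. Subtract (x)·D = x² + 4x. Remainder: −8x − 41.
Step 5: lead(−8x − 41) ÷ lead(D) = −8x ÷ x = −8. Subtract (−8)·D = −8x − 32. Remainder: −9.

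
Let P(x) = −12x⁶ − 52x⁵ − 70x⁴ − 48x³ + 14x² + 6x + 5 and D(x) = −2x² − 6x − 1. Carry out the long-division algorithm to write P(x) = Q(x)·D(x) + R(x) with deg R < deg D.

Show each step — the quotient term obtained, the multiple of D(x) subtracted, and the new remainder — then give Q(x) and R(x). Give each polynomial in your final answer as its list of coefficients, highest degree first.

Step 1: lead(−12x⁶ − 52x⁵ − 70x⁴ − 48x³ + 14x² + 6x + 5) ÷ lead(D) = −12x⁶ ÷ −2x² = 6x⁴. Subtract (6x⁴)·D = −12x⁶ − 36x⁵ − 6x⁴. Remainder: −16x⁵ − 64x⁴ − 48x³ + 14x² + 6x + 5.
Step 2: lead(−16x⁵ − 64x⁴ − 48x³ + 14x² + 6x + 5) ÷ lead(D) = −16x⁵ ÷ −2x² = 8x³. Subtract (8x³)·D = −16x⁵ − 48x⁴ − 8x³. Remainder: −16x⁴ − 40x³ + 14x² + 6x + 5.
Step 3: lead(−16x⁴ − 40x³ + 14x² + 6x + 5) ÷ lead(D) = −16x⁴ ÷ −2x² = 8x². Subtract (8x²)·D = −16x⁴ − 48x³ − 8x². Remainder: 8x³ + 22x² + 6x + 5.
Step 4: lead(8x³ + 22x² + 6x + 5) ÷ lead(D) = 8x³ ÷ −2x² = −4x. Subtract (−4x)·D = 8x³ + 24x² + 4x. Remainder: −2x² + 2x + 5.
Step 5: lead(−2x² + 2x + 5) ÷ lead(D) = −2x² ÷ −2x² = 1. Subtract (1)·D = −2x² − 6x − 1. Remainder: 8x + 6.

Q = [6, 8, 8, -4, 1]; R = [8, 6]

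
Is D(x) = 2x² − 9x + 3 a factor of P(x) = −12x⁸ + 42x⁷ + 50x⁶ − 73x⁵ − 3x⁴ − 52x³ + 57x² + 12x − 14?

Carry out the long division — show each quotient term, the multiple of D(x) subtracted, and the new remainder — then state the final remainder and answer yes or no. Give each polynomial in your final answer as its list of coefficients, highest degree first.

R = [-5], so D(x) is not a factor of P(x). no

Step 1: lead(−12x⁸ + 42x⁷ + 50x⁶ − 73x⁵ − 3x⁴ − 52x³ + 57x² + 12x − 14) ÷ lead(D) = −12x⁸ ÷ 2x² = −6x⁶. Subtract (−6x⁶)·D = −12x⁸ + 54x⁷ − 18x⁶. Remainder: −12x⁷ + 68x⁶ − 73x⁵ − 3x⁴ − 52x³ + 57x² + 12x − 14.
Step 2: lead(−12x⁷ + 68x⁶ − 73x⁵ − 3x⁴ − 52x³ + 57x² + 12x − 14) ÷ lead(D) = −12x⁷ ÷ 2x² = −6x⁵. Subtract (−6x⁵)·D = −12x⁷ + 54x⁶ − 18x⁵. Remainder: 14x⁶ − 55x⁵ − 3x⁴ − 52x³ + 57x² + 12x − 14.
Step 3: lead(14x⁶ − 55x⁵ − 3x⁴ − 52x³ + 57x² + 12x − 14) ÷ lead(D) = 14x⁶ ÷ 2x² = 7x⁴. Subtract (7x⁴)·D = 14x⁶ − 63x⁵ + 21x⁴. Remainder: 8x⁵ − 24x⁴ − 52x³ + 57x² + 12x − 14.
Step 4: lead(8x⁵ − 24x⁴ − 52x³ + 57x² + 12x − 14) ÷ lead(D) = 8x⁵ ÷ 2x² = 4x³. Subtract (4x³)·D = 8x⁵ − 36x⁴ + 12x³. Remainder: 12x⁴ − 64x³ + 57x² + 12x − 14.
Step 5: lead(12x⁴ − 64x³ + 57x² + 12x − 14) ÷ lead(D) = 12x⁴ ÷ 2x² = 6x². Subtract (6x²)·D = 12x⁴ − 54x³ + 18x². Remainder: −10x³ + 39x² + 12x − 14.
Step 6: lead(−10x³ + 39x² + 12x − 14) ÷ lead(D) = −10x³ ÷ 2x² = −5x. Subtract (−5x)·D = −10x³ + 45x² − 15x. Remainder: −6x² + 27x − 14.
Step 7: lead(−6x² + 27x − 14) ÷ lead(D) = −6x² ÷ 2x² = −3. Subtract (−3)·D = −6x² + 27x − 9. Remainder: −5.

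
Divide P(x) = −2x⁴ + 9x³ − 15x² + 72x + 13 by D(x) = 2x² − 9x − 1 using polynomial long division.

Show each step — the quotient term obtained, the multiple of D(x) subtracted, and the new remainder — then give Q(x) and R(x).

Step 1: lead(−2x⁴ + 9x³ − 15x² + 72x + 13) ÷ lead(D) = −2x⁴ ÷ 2x² = −x². Subtract (−x²)·D = −2x⁴ + 9x³ + x². Remainder: −16x² + 72x + 13.
Step 2: lead(−16x² + 72x + 13) ÷ lead(D) = −16x² ÷ 2x² = −8. Subtract (−8)·D = −16x² + 72x + 8. Remainder: 5.

Q(x) = −x² − 8; R(x) = 5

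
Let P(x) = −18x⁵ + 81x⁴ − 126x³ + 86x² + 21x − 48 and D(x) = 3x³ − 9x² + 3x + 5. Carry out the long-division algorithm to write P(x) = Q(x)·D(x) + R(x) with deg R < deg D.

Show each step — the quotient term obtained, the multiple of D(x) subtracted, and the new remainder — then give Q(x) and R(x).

Q(x) = −6x² + 9x − 9; R(x) = 8x² + 3x − 3

Step 1: lead(−18x⁵ + 81x⁴ − 126x³ + 86x² + 21x − 48) ÷ lead(D) = −18x⁵ ÷ 3x³ = −6x². Subtract (−6x²)·D = −18x⁵ + 54x⁴ − 18x³ − 30x². Remainder: 27x⁴ − 108x³ + 116x² + 21x − 48.
Step 2: lead(27x⁴ − 108x³ + 116x² + 21x − 48) ÷ lead(D) = 27x⁴ ÷ 3x³ = 9x. Subtract (9x)·D = 27x⁴ − 81x³ + 27x² + 45x. Remainder: −27x³ + 89x² − 24x − 48.
Step 3: lead(−27x³ + 89x² − 24x − 48) ÷ lead(D) = −27x³ ÷ 3x³ = −9. Subtract (−9)·D = −27x³ + 81x² − 27x − 45. Remainder: 8x² + 3x − 3.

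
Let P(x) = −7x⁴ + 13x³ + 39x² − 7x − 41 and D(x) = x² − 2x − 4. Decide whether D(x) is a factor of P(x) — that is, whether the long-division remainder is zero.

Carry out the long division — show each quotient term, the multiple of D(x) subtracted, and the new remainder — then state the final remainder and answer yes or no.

R(x) = 7x − 5, so D(x) is not a factor of P(x). no

Step 1: lead(−7x⁴ + 13x³ + 39x² − 7x − 41) ÷ lead(D) = −7x⁴ ÷ x² = −7x². Subtract (−7x²)·D = −7x⁴ + 14x³ + 28x². Remainder: −x³ + 11x² − 7x − 41.
Step 2: lead(−x³ + 11x² − 7x − 41) ÷ lead(D) = −x³ ÷ x² = −x. Subtract (−x)·D = −x³ + 2x² + 4x. Remainder: 9x² − 11x − 41.
Step 3: lead(9x² − 11x − 41) ÷ lead(D) = 9x² ÷ x² = 9. Subtract (9)·D = 9x² − 18x − 36. Remainder: 7x − 5.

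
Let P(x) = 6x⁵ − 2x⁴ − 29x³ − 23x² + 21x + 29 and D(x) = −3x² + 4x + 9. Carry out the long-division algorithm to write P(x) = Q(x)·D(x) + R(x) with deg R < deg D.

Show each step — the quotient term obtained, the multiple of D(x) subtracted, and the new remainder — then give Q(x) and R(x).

Q(x) = −2x³ − 2x² + x + 3; R(x) = 2

Step 1: lead(6x⁵ − 2x⁴ − 29x³ − 23x² + 21x + 29) ÷ lead(D) = 6x⁵ ÷ −3x² = −2x³. Subtract (−2x³)·D = 6x⁵ − 8x⁴ − 18x³. Remainder: 6x⁴ − 11x³ − 23x² + 21x + 29.
Step 2: lead(6x⁴ − 11x³ − 23x² + 21x + 29) ÷ lead(D) = 6x⁴ ÷ −3x² = −2x². Subtract (−2x²)·D = 6x⁴ − 8x³ − 18x². Remainder: −3x³ − 5x² + 21x + 29.
Step 3: lead(−3x³ − 5x² + 21x + 29) ÷ lead(D) = −3x³ ÷ −3x² = x. Subtract (x)·D = −3x³ + 4x² + 9x. Remainder: −9x² + 12x + 29.
Step 4: lead(−9x² + 12x + 29) ÷ lead(D) = −9x² ÷ −3x² = 3. Subtract (3)·D = −9x² + 12x + 27. Remainder: 2.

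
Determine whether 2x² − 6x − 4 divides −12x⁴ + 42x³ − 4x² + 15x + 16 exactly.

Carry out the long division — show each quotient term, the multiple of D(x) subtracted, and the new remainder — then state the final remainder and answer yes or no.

Step 1: lead(−12x⁴ + 42x³ − 4x² + 15x + 16) ÷ lead(D) = −12x⁴ ÷ 2x² = −6x². Subtract (−6x²)·D = −12x⁴ + 36x³ + 24x². Remainder: 6x³ − 28x² + 15x + 16.
Step 2: lead(6x³ − 28x² + 15x + 16) ÷ lead(D) = 6x³ ÷ 2x² = 3x. Subtract (3x)·D = 6x³ − 18x² − 12x. Remainder: −10x² + 27x + 16.
Step 3: lead(−10x² + 27x + 16) ÷ lead(D) = −10x² ÷ 2x² = −5. Subtract (−5)·D = −10x² + 30x + 20. Remainder: −3x − 4.

R(x) = −3x − 4, so D(x) is not a factor of P(x). no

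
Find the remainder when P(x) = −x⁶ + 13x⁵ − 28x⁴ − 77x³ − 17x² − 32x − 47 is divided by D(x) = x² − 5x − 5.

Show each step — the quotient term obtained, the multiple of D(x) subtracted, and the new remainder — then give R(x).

R(x) = −2x − 7

Step 1: lead(−x⁶ + 13x⁵ − 28x⁴ − 77x³ − 17x² − 32x − 47) ÷ lead(D) = −x⁶ ÷ x² = −x⁴. Subtract (−x⁴)·D = −x⁶ + 5x⁵ + 5x⁴. Remainder: 8x⁵ − 33x⁴ − 77x³ − 17x² − 32x − 47.
Step 2: lead(8x⁵ − 33x⁴ − 77x³ − 17x² − 32x − 47) ÷ lead(D) = 8x⁵ ÷ x² = 8x³. Subtract (8x³)·D = 8x⁵ − 40x⁴ − 40x³. Remainder: 7x⁴ − 37x³ − 17x² − 32x − 47.
Step 3: lead(7x⁴ − 37x³ − 17x² − 32x − 47) ÷ lead(D) = 7x⁴ ÷ x² = 7x². Subtract (7x²)·D = 7x⁴ − 35x³ − 35x². Remainder: −2x³ + 18x² − 32x − 47.
Step 4: lead(−2x³ + 18x² − 32x − 47) ÷ lead(D) = −2x³ ÷ x² = −2x. Subtract (−2x)·D = −2x³ + 10x² + 10x. Remainder: 8x² − 42x − 47.
Step 5: lead(8x² − 42x − 47) ÷ lead(D) = 8x² ÷ x² = 8. Subtract (8)·D = 8x² − 40x − 40. Remainder: −2x − 7.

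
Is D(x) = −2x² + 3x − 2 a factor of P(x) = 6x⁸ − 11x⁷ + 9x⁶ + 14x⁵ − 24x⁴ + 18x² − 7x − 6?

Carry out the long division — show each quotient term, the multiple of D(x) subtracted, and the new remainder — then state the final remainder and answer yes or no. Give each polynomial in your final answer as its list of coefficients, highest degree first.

Step 1: lead(6x⁸ − 11x⁷ + 9x⁶ + 14x⁵ − 24x⁴ + 18x² − 7x − 6) ÷ lead(D) = 6x⁸ ÷ −2x² = −3x⁶. Subtract (−3x⁶)·D = 6x⁸ − 9x⁷ + 6x⁶. Remainder: −2x⁷ + 3x⁶ + 14x⁵ − 24x⁴ + 18x² − 7x − 6.
Step 2: lead(−2x⁷ + 3x⁶ + 14x⁵ − 24x⁴ + 18x² − 7x − 6) ÷ lead(D) = −2x⁷ ÷ −2x² = x⁵. Subtract (x⁵)·D = −2x⁷ + 3x⁶ − 2x⁵. Remainder: 16x⁵ − 24x⁴ + 18x² − 7x − 6.
Step 3: lead(16x⁵ − 24x⁴ + 18x² − 7x − 6) ÷ lead(D) = 16x⁵ ÷ −2x² = −8x³. Subtract (−8x³)·D = 16x⁵ − 24x⁴ + 16x³. Remainder: −16x³ + 18x² − 7x − 6.
Step 4: lead(−16x³ + 18x² − 7x − 6) ÷ lead(D) = −16x³ ÷ −2x² = 8x. Subtract (8x)·D = −16x³ + 24x² − 16x. Remainder: −6x² + 9x − 6.
Step 5: lead(−6x² + 9x − 6) ÷ lead(D) = −6x² ÷ −2x² = 3. Subtract (3)·D = −6x² + 9x − 6. Remainder: 0.

R = [0], so D(x) is a factor of P(x). yes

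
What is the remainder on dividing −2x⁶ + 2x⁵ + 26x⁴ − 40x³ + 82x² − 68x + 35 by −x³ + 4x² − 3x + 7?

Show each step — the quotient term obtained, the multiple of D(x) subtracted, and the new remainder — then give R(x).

Step 1: lead(−2x⁶ + 2x⁵ + 26x⁴ − 40x³ + 82x² − 68x + 35) ÷ lead(D) = −2x⁶ ÷ −x³ = 2x³. Subtract (2x³)·D = −2x⁶ + 8x⁵ − 6x⁴ + 14x³. Remainder: −6x⁵ + 32x⁴ − 54x³ + 82x² − 68x + 35.
Step 2: lead(−6x⁵ + 32x⁴ − 54x³ + 82x² − 68x + 35) ÷ lead(D) = −6x⁵ ÷ −x³ = 6x². Subtract (6x²)·D = −6x⁵ + 24x⁴ − 18x³ + 42x². Remainder: 8x⁴ − 36x³ + 40x² − 68x + 35.
Step 3: lead(8x⁴ − 36x³ + 40x² − 68x + 35) ÷ lead(D) = 8x⁴ ÷ −x³ = −8x. Subtract (−8x)·D = 8x⁴ − 32x³ + 24x² − 56x. Remainder: −4x³ + 16x² − 12x + 35.
Step 4: lead(−4x³ + 16x² − 12x + 35) ÷ lead(D) = −4x³ ÷ −x³ = 4. Subtract (4)·D = −4x³ + 16x² − 12x + 28. Remainder: 7.

R(x) = 7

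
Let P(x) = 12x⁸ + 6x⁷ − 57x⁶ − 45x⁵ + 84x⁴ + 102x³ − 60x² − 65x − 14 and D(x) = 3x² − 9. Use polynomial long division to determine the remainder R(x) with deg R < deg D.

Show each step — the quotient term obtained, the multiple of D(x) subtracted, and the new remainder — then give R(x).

R(x) = −2x − 5

Step 1: lead(12x⁸ + 6x⁷ − 57x⁶ − 45x⁵ + 84x⁴ + 102x³ − 60x² − 65x − 14) ÷ lead(D) = 12x⁸ ÷ 3x² = 4x⁶. Subtract (4x⁶)·D = 12x⁸ − 36x⁶. Remainder: 6x⁷ − 21x⁶ − 45x⁵ + 84x⁴ + 102x³ − 60x² − 65x − 14.
Step 2: lead(6x⁷ − 21x⁶ − 45x⁵ + 84x⁴ + 102x³ − 60x² − 65x − 14) ÷ lead(D) = 6x⁷ ÷ 3x² = 2x⁵. Subtract (2x⁵)·D = 6x⁷ − 18x⁵. Remainder: −21x⁶ − 27x⁵ + 84x⁴ + 102x³ − 60x² − 65x − 14.
Step 3: lead(−21x⁶ − 27x⁵ + 84x⁴ + 102x³ − 60x² − 65x − 14) ÷ lead(D) = −21x⁶ ÷ 3x² = −7x⁴. Subtract (−7x⁴)·D = −21x⁶ + 63x⁴. Remainder: −27x⁵ + 21x⁴ + 102x³ − 60x² − 65x − 14.
Step 4: lead(−27x⁵ + 21x⁴ + 102x³ − 60x² − 65x − 14) ÷ lead(D) = −27x⁵ ÷ 3x² = −9x³. Subtract (−9x³)·D = −27x⁵ + 81x³. Remainder: 21x⁴ + 21x³ − 60x² − 65x − 14.
Step 5: lead(21x⁴ + 21x³ − 60x² − 65x − 14) ÷ lead(D) = 21x⁴ ÷ 3x² = 7x². Subtract (7x²)·D = 21x⁴ − 63x². Remainder: 21x³ + 3x² − 65x − 14.
Step 6: lead(21x³ + 3x² − 65x − 14) ÷ lead(D) = 21x³ ÷ 3x² = 7x. Subtract (7x)·D = 21x³ − 63x. Remainder: 3x² − 2x − 14.
Step 7: lead(3x² − 2x − 14) ÷ lead(D) = 3x² ÷ 3x² = 1. Subtract (1)·D = 3x² − 9. Remainder: −2x − 5.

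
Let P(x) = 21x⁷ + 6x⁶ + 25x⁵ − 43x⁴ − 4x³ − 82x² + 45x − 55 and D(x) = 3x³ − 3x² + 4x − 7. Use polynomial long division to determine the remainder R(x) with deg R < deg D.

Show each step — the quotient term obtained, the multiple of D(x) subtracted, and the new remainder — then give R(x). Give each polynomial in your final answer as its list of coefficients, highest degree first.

Step 1: lead(21x⁷ + 6x⁶ + 25x⁵ − 43x⁴ − 4x³ − 82x² + 45x − 55) ÷ lead(D) = 21x⁷ ÷ 3x³ = 7x⁴. Subtract (7x⁴)·D = 21x⁷ − 21x⁶ + 28x⁵ − 49x⁴. Remainder: 27x⁶ − 3x⁵ + 6x⁴ − 4x³ − 82x² + 45x − 55.
Step 2: lead(27x⁶ − 3x⁵ + 6x⁴ − 4x³ − 82x² + 45x − 55) ÷ lead(D) = 27x⁶ ÷ 3x³ = 9x³. Subtract (9x³)·D = 27x⁶ − 27x⁵ + 36x⁴ − 63x³. Remainder: 24x⁵ − 30x⁴ + 59x³ − 82x² + 45x − 55.
Step 3: lead(24x⁵ − 30x⁴ + 59x³ − 82x² + 45x − 55) ÷ lead(D) = 24x⁵ ÷ 3x³ = 8x². Subtract (8x²)·D = 24x⁵ − 24x⁴ + 32x³ − 56x². Remainder: −6x⁴ + 27x³ − 26x² + 45x − 55.
Step 4: lead(−6x⁴ + 27x³ − 26x² + 45x − 55) ÷ lead(D) = −6x⁴ ÷ 3x³ = −2x. Subtract (−2x)·D = −6x⁴ + 6x³ − 8x² + 14x. Remainder: 21x³ − 18x² + 31x − 55.
Step 5: lead(21x³ − 18x² + 31x − 55) ÷ lead(D) = 21x³ ÷ 3x³ = 7. Subtract (7)·D = 21x³ − 21x² + 28x − 49. Remainder: 3x² + 3x − 6.

R = [3, 3, -6]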